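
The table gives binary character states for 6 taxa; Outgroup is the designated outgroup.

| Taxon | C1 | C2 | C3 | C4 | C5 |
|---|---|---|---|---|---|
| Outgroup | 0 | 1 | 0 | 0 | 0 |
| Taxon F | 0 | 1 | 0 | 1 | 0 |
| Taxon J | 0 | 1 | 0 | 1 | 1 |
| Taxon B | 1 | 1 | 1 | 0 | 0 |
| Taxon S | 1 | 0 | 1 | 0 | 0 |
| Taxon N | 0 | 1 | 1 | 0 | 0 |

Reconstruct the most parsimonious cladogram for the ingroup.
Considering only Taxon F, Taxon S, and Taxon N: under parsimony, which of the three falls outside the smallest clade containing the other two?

Taxon F

Character polarity is set by the outgroup: the derived state is whichever differs from the outgroup's state, so for C2 the derived state is '0', and for the remaining characters it is '1'.
Only Taxon B and Taxon S show the derived state '1' for C1, supporting them as a clade.
C2 (derived state '0') is unique to Taxon S (autapomorphy; uninformative for grouping).
C3 (derived state '1') is shared by Taxon B, Taxon N, and Taxon S — a synapomorphy uniting that clade.
C4 (derived state '1') is shared by Taxon F and Taxon J — a synapomorphy uniting that clade.
C5 (derived state '1') is unique to Taxon J (autapomorphy; uninformative for grouping).
Most parsimonious ingroup topology: ((Taxon F,Taxon J),((Taxon B,Taxon S),Taxon N)).
Taxon N and Taxon S share a more recent common ancestor with each other than either does with Taxon F, so Taxon F is the least closely related of the three.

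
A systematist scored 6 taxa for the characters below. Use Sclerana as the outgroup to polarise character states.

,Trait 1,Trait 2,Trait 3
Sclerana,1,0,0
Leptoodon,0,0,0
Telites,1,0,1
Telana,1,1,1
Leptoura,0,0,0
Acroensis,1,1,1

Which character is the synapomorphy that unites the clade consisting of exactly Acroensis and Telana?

Trait 2

Character polarity is set by the outgroup: the derived state is whichever differs from the outgroup's state, so for Trait 1 the derived state is '0', and for the remaining characters it is '1'.
Trait 1: derived state '0' in Leptoodon and Leptoura only — synapomorphy for {Leptoodon, Leptoura}.
Trait 2 (derived state '1') is shared by Acroensis and Telana — a synapomorphy uniting that clade.
Only Acroensis, Telana, and Telites show the derived state '1' for Trait 3, supporting them as a clade.
Most parsimonious ingroup topology: ((Leptoodon,Leptoura),(Telites,(Telana,Acroensis))).
The clade {Acroensis, Telana} is supported by Trait 2: its derived state '1' occurs in exactly those taxa and in no other taxon (including the outgroup).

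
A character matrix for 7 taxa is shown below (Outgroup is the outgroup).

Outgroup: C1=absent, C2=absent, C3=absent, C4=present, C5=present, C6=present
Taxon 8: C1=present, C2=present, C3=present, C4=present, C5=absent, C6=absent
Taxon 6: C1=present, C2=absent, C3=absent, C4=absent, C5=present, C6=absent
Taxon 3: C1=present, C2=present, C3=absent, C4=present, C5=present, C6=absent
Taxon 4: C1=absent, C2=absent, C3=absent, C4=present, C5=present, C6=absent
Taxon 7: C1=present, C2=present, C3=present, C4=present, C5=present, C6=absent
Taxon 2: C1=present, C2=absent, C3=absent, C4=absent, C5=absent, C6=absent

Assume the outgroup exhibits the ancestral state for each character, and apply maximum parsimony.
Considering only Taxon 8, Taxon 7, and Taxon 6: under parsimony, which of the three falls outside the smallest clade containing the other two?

Character polarity is set by the outgroup: the derived state is whichever differs from the outgroup's state, so for C4, C5, C6 the derived state is 'absent', and for the remaining characters it is 'present'.
C1 (derived state 'present') is shared by Taxon 2, Taxon 3, Taxon 6, Taxon 7, and Taxon 8 — a synapomorphy uniting that clade.
C2: derived state 'present' in Taxon 3, Taxon 7, and Taxon 8 only — synapomorphy for {Taxon 3, Taxon 7, Taxon 8}.
C3: derived state 'present' in Taxon 7 and Taxon 8 only — synapomorphy for {Taxon 7, Taxon 8}.
C4: derived state 'absent' in Taxon 2 and Taxon 6 only — synapomorphy for {Taxon 2, Taxon 6}.
C5 groups Taxon 2 and Taxon 8, which is incompatible with the clades supported by the remaining characters; treating it as convergent (homoplasy) costs fewer steps than any alternative tree.
All ingroup taxa share the derived state 'absent' for C6; it defines the ingroup but does not resolve relationships within it.
Most parsimonious ingroup topology: ((((Taxon 8,Taxon 7),Taxon 3),(Taxon 6,Taxon 2)),Taxon 4).
Taxon 7 and Taxon 8 share a more recent common ancestor with each other than either does with Taxon 6, so Taxon 6 is the least closely related of the three.

Taxon 6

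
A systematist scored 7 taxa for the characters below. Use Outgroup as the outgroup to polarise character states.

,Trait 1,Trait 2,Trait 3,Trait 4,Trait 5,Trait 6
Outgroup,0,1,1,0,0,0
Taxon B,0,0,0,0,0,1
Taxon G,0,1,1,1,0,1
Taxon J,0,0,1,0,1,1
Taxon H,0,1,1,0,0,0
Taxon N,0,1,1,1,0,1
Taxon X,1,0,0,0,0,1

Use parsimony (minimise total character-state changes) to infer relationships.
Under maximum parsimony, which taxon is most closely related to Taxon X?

Taxon B

Character polarity is set by the outgroup: the derived state is whichever differs from the outgroup's state, so for Trait 2, Trait 3 the derived state is '0', and for the remaining characters it is '1'.
Trait 1 (derived state '1') is unique to Taxon X (autapomorphy; uninformative for grouping).
Only Taxon B, Taxon J, and Taxon X show the derived state '0' for Trait 2, supporting them as a clade.
Trait 3 (derived state '0') is shared by Taxon B and Taxon X — a synapomorphy uniting that clade.
Trait 4 (derived state '1') is shared by Taxon G and Taxon N — a synapomorphy uniting that clade.
Trait 5 (derived state '1') is unique to Taxon J (autapomorphy; uninformative for grouping).
Trait 6: derived state '1' in Taxon B, Taxon G, Taxon J, Taxon N, and Taxon X only — synapomorphy for {Taxon B, Taxon G, Taxon J, Taxon N, Taxon X}.
Most parsimonious ingroup topology: ((((Taxon B,Taxon X),Taxon J),(Taxon G,Taxon N)),Taxon H).
Taxon X and Taxon B form a cherry on this tree, so they are sister taxa.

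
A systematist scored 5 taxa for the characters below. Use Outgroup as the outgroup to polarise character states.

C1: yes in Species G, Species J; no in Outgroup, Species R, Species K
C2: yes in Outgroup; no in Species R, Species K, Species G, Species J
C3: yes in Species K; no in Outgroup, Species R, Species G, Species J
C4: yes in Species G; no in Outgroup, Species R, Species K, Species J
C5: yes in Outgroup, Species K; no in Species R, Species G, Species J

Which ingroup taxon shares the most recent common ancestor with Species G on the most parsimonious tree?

Species J

Character polarity is set by the outgroup: the derived state is whichever differs from the outgroup's state, so for C2, C5 the derived state is 'no', and for the remaining characters it is 'yes'.
C1: derived state 'yes' in Species G and Species J only — synapomorphy for {Species G, Species J}.
C2 (derived state 'no') is shared by all ingroup taxa — unites the whole ingroup.
C3: derived state 'yes' in Species K only — an autapomorphy, so it tells us nothing about relationships among taxa.
C4 (derived state 'yes') is unique to Species G (autapomorphy; uninformative for grouping).
C5: derived state 'no' in Species G, Species J, and Species R only — synapomorphy for {Species G, Species J, Species R}.
Most parsimonious ingroup topology: ((Species R,(Species G,Species J)),Species K).
Species G and Species J form a cherry on this tree, so they are sister taxa.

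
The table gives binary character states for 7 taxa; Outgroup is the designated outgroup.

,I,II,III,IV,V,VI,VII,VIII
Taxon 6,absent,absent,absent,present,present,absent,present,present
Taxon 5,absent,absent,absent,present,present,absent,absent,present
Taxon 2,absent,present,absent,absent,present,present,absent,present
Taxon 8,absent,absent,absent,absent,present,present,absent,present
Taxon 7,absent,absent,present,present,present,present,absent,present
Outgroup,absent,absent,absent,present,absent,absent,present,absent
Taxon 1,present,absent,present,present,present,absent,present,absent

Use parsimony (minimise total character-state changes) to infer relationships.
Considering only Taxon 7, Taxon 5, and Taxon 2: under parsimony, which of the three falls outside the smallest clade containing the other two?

Taxon 5

Character polarity is set by the outgroup: the derived state is whichever differs from the outgroup's state, so for IV, VII the derived state is 'absent', and for the remaining characters it is 'present'.
I (derived state 'present') is unique to Taxon 1 (autapomorphy; uninformative for grouping).
II (derived state 'present') is unique to Taxon 2 (autapomorphy; uninformative for grouping).
III groups Taxon 1 and Taxon 7, which is incompatible with the clades supported by the remaining characters; treating it as convergent (homoplasy) costs fewer steps than any alternative tree.
IV (derived state 'absent') is shared by Taxon 2 and Taxon 8 — a synapomorphy uniting that clade.
V (derived state 'present') is shared by all ingroup taxa — unites the whole ingroup.
VI: derived state 'present' in Taxon 2, Taxon 7, and Taxon 8 only — synapomorphy for {Taxon 2, Taxon 7, Taxon 8}.
VII (derived state 'absent') is shared by Taxon 2, Taxon 5, Taxon 7, and Taxon 8 — a synapomorphy uniting that clade.
VIII (derived state 'present') is shared by Taxon 2, Taxon 5, Taxon 6, Taxon 7, and Taxon 8 — a synapomorphy uniting that clade.
Most parsimonious ingroup topology: ((Taxon 6,(Taxon 5,((Taxon 2,Taxon 8),Taxon 7))),Taxon 1).
Taxon 2 and Taxon 7 share a more recent common ancestor with each other than either does with Taxon 5, so Taxon 5 is the least closely related of the three.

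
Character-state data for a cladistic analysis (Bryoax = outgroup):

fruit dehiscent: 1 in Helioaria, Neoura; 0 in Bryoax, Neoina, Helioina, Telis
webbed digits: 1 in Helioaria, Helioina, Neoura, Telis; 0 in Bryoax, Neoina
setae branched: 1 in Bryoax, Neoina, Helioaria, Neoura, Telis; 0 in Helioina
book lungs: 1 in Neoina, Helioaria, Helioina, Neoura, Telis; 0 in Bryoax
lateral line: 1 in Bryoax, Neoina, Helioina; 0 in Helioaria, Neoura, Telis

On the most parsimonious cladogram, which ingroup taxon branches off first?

Character polarity is set by the outgroup: the derived state is whichever differs from the outgroup's state, so for setae branched, lateral line the derived state is '0', and for the remaining characters it is '1'.
Only Helioaria and Neoura show the derived state '1' for fruit dehiscent, supporting them as a clade.
webbed digits: derived state '1' in Helioaria, Helioina, Neoura, and Telis only — synapomorphy for {Helioaria, Helioina, Neoura, Telis}.
setae branched: derived state '0' in Helioina only — an autapomorphy, so it tells us nothing about relationships among taxa.
book lungs (derived state '1') is shared by all ingroup taxa — unites the whole ingroup.
lateral line: derived state '0' in Helioaria, Neoura, and Telis only — synapomorphy for {Helioaria, Neoura, Telis}.
Most parsimonious ingroup topology: (Neoina,(((Helioaria,Neoura),Telis),Helioina)).
Neoina is sister to the clade containing all other ingroup taxa, so it is the earliest-diverging (most basal) ingroup lineage.

Neoina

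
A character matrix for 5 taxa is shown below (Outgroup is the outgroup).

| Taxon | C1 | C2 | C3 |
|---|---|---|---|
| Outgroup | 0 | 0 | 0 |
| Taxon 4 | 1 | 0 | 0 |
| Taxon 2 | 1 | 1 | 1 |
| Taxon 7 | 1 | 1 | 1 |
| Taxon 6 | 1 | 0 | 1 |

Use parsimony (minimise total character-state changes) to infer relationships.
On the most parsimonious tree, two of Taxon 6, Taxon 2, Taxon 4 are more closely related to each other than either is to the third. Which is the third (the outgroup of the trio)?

The outgroup has state '0' for every character, so '1' is the derived state throughout.
All ingroup taxa share the derived state '1' for C1; it defines the ingroup but does not resolve relationships within it.
C2 (derived state '1') is shared by Taxon 2 and Taxon 7 — a synapomorphy uniting that clade.
Only Taxon 2, Taxon 6, and Taxon 7 show the derived state '1' for C3, supporting them as a clade.
Most parsimonious ingroup topology: (Taxon 4,((Taxon 2,Taxon 7),Taxon 6)).
Taxon 2 and Taxon 6 share a more recent common ancestor with each other than either does with Taxon 4, so Taxon 4 is the least closely related of the three.

Taxon 4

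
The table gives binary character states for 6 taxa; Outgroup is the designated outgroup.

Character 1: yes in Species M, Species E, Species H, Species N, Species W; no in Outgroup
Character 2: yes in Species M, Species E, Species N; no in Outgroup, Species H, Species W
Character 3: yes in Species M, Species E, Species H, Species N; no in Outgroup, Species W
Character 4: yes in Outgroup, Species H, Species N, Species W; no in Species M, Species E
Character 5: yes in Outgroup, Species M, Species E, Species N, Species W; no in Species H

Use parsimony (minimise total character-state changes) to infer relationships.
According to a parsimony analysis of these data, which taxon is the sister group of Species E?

Character polarity is set by the outgroup: the derived state is whichever differs from the outgroup's state, so for Character 4, Character 5 the derived state is 'no', and for the remaining characters it is 'yes'.
All ingroup taxa share the derived state 'yes' for Character 1; it defines the ingroup but does not resolve relationships within it.
Character 2: derived state 'yes' in Species E, Species M, and Species N only — synapomorphy for {Species E, Species M, Species N}.
Character 3: derived state 'yes' in Species E, Species H, Species M, and Species N only — synapomorphy for {Species E, Species H, Species M, Species N}.
Only Species E and Species M show the derived state 'no' for Character 4, supporting them as a clade.
Character 5 (derived state 'no') is unique to Species H (autapomorphy; uninformative for grouping).
Most parsimonious ingroup topology: ((((Species M,Species E),Species N),Species H),Species W).
Species E and Species M form a cherry on this tree, so they are sister taxa.

Species M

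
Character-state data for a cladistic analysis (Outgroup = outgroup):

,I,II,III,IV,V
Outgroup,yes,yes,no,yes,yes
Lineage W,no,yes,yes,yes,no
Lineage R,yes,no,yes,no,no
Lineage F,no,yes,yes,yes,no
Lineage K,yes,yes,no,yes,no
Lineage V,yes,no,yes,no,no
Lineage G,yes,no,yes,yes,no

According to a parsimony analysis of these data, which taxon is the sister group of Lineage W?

Lineage F

Character polarity is set by the outgroup: the derived state is whichever differs from the outgroup's state, so for I, II, IV, V the derived state is 'no', and for the remaining characters it is 'yes'.
Only Lineage F and Lineage W show the derived state 'no' for I, supporting them as a clade.
II: derived state 'no' in Lineage G, Lineage R, and Lineage V only — synapomorphy for {Lineage G, Lineage R, Lineage V}.
III (derived state 'yes') is shared by Lineage F, Lineage G, Lineage R, Lineage V, and Lineage W — a synapomorphy uniting that clade.
Only Lineage R and Lineage V show the derived state 'no' for IV, supporting them as a clade.
All ingroup taxa share the derived state 'no' for V; it defines the ingroup but does not resolve relationships within it.
Most parsimonious ingroup topology: (((Lineage W,Lineage F),((Lineage R,Lineage V),Lineage G)),Lineage K).
Lineage W and Lineage F form a cherry on this tree, so they are sister taxa.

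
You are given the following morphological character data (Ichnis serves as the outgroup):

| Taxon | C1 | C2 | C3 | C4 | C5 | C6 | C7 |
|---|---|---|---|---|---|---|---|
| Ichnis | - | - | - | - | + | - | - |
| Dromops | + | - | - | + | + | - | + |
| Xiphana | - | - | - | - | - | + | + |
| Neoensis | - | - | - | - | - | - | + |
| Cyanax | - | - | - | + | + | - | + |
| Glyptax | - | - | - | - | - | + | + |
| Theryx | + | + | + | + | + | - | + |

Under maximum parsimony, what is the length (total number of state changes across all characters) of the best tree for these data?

7

Character polarity is set by the outgroup: the derived state is whichever differs from the outgroup's state, so for C5 the derived state is '-', and for the remaining characters it is '+'.
Only Dromops and Theryx show the derived state '+' for C1, supporting them as a clade.
C2: derived state '+' in Theryx only — an autapomorphy, so it tells us nothing about relationships among taxa.
C3 (derived state '+') is unique to Theryx (autapomorphy; uninformative for grouping).
C4 (derived state '+') is shared by Cyanax, Dromops, and Theryx — a synapomorphy uniting that clade.
C5 (derived state '-') is shared by Glyptax, Neoensis, and Xiphana — a synapomorphy uniting that clade.
C6: derived state '+' in Glyptax and Xiphana only — synapomorphy for {Glyptax, Xiphana}.
C7 (derived state '+') is shared by all ingroup taxa — unites the whole ingroup.
Most parsimonious ingroup topology: (((Dromops,Theryx),Cyanax),((Xiphana,Glyptax),Neoensis)).
Changes per character on this tree: C1: 1; C2: 1; C3: 1; C4: 1; C5: 1; C6: 1; C7: 1.
Total = 7.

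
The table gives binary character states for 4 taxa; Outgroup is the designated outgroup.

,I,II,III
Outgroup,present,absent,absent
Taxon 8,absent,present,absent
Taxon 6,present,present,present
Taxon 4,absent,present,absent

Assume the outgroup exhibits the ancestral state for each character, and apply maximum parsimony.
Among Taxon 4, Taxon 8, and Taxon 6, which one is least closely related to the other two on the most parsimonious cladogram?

Character polarity is set by the outgroup: the derived state is whichever differs from the outgroup's state, so for I the derived state is 'absent', and for the remaining characters it is 'present'.
I: derived state 'absent' in Taxon 4 and Taxon 8 only — synapomorphy for {Taxon 4, Taxon 8}.
II (derived state 'present') is shared by all ingroup taxa — unites the whole ingroup.
III: derived state 'present' in Taxon 6 only — an autapomorphy, so it tells us nothing about relationships among taxa.
Most parsimonious ingroup topology: ((Taxon 8,Taxon 4),Taxon 6).
Taxon 8 and Taxon 4 share a more recent common ancestor with each other than either does with Taxon 6, so Taxon 6 is the least closely related of the three.

Taxon 6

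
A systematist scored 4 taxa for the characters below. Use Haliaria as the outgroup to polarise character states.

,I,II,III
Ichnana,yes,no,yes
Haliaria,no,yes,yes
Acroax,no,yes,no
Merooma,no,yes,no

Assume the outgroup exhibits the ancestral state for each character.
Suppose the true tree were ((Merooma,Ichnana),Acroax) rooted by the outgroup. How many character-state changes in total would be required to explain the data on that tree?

4

Map each character onto ((Merooma,Ichnana),Acroax) (rooted by Haliaria) and count the minimum state changes it requires (Fitch parsimony):
I: 1; II: 1; III: 2.
Total tree length = 4.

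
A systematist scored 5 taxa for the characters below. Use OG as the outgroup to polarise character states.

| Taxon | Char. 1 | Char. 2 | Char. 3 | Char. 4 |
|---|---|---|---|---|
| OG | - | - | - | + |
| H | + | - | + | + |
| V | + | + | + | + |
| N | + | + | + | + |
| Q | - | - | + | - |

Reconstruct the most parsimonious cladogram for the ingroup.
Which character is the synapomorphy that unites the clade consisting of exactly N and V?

Character polarity is set by the outgroup: the derived state is whichever differs from the outgroup's state, so for Char. 4 the derived state is '-', and for the remaining characters it is '+'.
Char. 1 (derived state '+') is shared by H, N, and V — a synapomorphy uniting that clade.
Char. 2 (derived state '+') is shared by N and V — a synapomorphy uniting that clade.
Char. 3 (derived state '+') is shared by all ingroup taxa — unites the whole ingroup.
Char. 4: derived state '-' in Q only — an autapomorphy, so it tells us nothing about relationships among taxa.
Most parsimonious ingroup topology: ((H,(V,N)),Q).
The clade {N, V} is supported by Char. 2: its derived state '+' occurs in exactly those taxa and in no other taxon (including the outgroup).

Char. 2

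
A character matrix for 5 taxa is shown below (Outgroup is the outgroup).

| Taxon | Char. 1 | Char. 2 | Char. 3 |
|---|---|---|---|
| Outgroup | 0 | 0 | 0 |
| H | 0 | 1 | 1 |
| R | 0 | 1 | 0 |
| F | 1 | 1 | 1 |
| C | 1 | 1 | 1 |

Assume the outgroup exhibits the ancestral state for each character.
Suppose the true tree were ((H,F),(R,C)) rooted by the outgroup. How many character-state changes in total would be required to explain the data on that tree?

5

Map each character onto ((H,F),(R,C)) (rooted by Outgroup) and count the minimum state changes it requires (Fitch parsimony):
Char. 1: 2; Char. 2: 1; Char. 3: 2.
Total tree length = 5.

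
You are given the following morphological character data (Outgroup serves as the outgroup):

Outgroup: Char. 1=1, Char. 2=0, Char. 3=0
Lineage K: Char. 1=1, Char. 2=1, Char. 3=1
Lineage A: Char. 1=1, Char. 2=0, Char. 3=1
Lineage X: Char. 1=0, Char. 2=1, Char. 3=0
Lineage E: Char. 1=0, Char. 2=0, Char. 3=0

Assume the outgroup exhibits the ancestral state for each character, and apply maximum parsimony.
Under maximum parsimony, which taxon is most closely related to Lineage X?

Character polarity is set by the outgroup: the derived state is whichever differs from the outgroup's state, so for Char. 1 the derived state is '0', and for the remaining characters it is '1'.
Char. 1 (derived state '0') is shared by Lineage E and Lineage X — a synapomorphy uniting that clade.
Char. 2 groups Lineage K and Lineage X, which is incompatible with the clades supported by the remaining characters; treating it as convergent (homoplasy) costs fewer steps than any alternative tree.
Char. 3 (derived state '1') is shared by Lineage A and Lineage K — a synapomorphy uniting that clade.
Most parsimonious ingroup topology: ((Lineage K,Lineage A),(Lineage X,Lineage E)).
Lineage X and Lineage E form a cherry on this tree, so they are sister taxa.

Lineage E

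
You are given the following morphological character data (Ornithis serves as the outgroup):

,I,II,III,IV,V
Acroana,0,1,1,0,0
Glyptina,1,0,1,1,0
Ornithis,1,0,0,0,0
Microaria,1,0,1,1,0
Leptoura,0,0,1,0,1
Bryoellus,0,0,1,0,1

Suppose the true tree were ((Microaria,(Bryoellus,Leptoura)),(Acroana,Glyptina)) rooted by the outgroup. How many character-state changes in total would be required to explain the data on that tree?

7

Map each character onto ((Microaria,(Bryoellus,Leptoura)),(Acroana,Glyptina)) (rooted by Ornithis) and count the minimum state changes it requires (Fitch parsimony):
I: 2; II: 1; III: 1; IV: 2; V: 1.
Total tree length = 7.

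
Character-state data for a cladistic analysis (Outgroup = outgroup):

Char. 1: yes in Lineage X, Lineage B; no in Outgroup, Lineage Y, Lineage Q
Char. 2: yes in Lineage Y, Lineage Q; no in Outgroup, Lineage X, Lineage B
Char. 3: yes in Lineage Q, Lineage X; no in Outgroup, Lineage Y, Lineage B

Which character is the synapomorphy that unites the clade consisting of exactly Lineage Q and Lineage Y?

The outgroup has state 'no' for every character, so 'yes' is the derived state throughout.
Char. 1 (derived state 'yes') is shared by Lineage B and Lineage X — a synapomorphy uniting that clade.
Char. 2: derived state 'yes' in Lineage Q and Lineage Y only — synapomorphy for {Lineage Q, Lineage Y}.
Char. 3 (state 'yes') occurs in Lineage Q and Lineage X but conflicts with the nesting implied by the other characters — most parsimoniously interpreted as homoplasy.
Most parsimonious ingroup topology: ((Lineage B,Lineage X),(Lineage Y,Lineage Q)).
The clade {Lineage Q, Lineage Y} is supported by Char. 2: its derived state 'yes' occurs in exactly those taxa and in no other taxon (including the outgroup).

Char. 2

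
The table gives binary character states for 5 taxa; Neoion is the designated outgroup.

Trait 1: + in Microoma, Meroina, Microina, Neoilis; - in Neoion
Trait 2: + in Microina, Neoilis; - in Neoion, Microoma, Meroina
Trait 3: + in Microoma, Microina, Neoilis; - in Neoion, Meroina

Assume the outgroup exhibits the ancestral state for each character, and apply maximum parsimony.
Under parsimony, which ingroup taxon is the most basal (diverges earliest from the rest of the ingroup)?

The outgroup has state '-' for every character, so '+' is the derived state throughout.
Trait 1 (derived state '+') is shared by all ingroup taxa — unites the whole ingroup.
Trait 2: derived state '+' in Microina and Neoilis only — synapomorphy for {Microina, Neoilis}.
Trait 3 (derived state '+') is shared by Microina, Microoma, and Neoilis — a synapomorphy uniting that clade.
Most parsimonious ingroup topology: ((Microoma,(Microina,Neoilis)),Meroina).
Meroina is sister to the clade containing all other ingroup taxa, so it is the earliest-diverging (most basal) ingroup lineage.

Meroina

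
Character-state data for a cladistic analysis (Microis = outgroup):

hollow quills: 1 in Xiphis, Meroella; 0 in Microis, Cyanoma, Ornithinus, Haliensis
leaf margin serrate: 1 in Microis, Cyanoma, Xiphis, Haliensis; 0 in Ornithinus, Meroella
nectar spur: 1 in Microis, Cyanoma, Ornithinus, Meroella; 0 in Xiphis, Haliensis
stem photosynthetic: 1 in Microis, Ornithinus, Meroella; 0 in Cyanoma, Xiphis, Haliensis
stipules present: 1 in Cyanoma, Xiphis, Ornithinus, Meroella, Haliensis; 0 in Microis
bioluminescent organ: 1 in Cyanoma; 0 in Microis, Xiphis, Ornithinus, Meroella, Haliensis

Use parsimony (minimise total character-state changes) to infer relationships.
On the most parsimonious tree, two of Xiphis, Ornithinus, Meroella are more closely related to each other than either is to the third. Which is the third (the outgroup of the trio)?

Character polarity is set by the outgroup: the derived state is whichever differs from the outgroup's state, so for leaf margin serrate, nectar spur, stem photosynthetic the derived state is '0', and for the remaining characters it is '1'.
hollow quills groups Meroella and Xiphis, which is incompatible with the clades supported by the remaining characters; treating it as convergent (homoplasy) costs fewer steps than any alternative tree.
leaf margin serrate (derived state '0') is shared by Meroella and Ornithinus — a synapomorphy uniting that clade.
nectar spur (derived state '0') is shared by Haliensis and Xiphis — a synapomorphy uniting that clade.
Only Cyanoma, Haliensis, and Xiphis show the derived state '0' for stem photosynthetic, supporting them as a clade.
stipules present (derived state '1') is shared by all ingroup taxa — unites the whole ingroup.
bioluminescent organ (derived state '1') is unique to Cyanoma (autapomorphy; uninformative for grouping).
Most parsimonious ingroup topology: ((Cyanoma,(Haliensis,Xiphis)),(Ornithinus,Meroella)).
Ornithinus and Meroella share a more recent common ancestor with each other than either does with Xiphis, so Xiphis is the least closely related of the three.

Xiphis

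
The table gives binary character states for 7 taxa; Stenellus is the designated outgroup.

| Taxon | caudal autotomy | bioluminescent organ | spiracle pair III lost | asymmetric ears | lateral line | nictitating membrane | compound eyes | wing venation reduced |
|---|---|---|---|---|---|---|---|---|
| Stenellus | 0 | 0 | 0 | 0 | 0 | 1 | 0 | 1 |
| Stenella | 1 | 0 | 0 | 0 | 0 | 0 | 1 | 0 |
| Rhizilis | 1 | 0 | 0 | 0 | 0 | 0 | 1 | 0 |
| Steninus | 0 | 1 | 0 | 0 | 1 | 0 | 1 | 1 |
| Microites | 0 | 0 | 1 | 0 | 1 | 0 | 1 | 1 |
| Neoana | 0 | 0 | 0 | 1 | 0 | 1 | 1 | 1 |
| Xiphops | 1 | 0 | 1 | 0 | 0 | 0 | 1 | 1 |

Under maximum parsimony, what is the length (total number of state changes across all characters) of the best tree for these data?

Character polarity is set by the outgroup: the derived state is whichever differs from the outgroup's state, so for nictitating membrane, wing venation reduced the derived state is '0', and for the remaining characters it is '1'.
Only Rhizilis, Stenella, and Xiphops show the derived state '1' for caudal autotomy, supporting them as a clade.
bioluminescent organ (derived state '1') is unique to Steninus (autapomorphy; uninformative for grouping).
spiracle pair III lost (state '1') occurs in Microites and Xiphops but conflicts with the nesting implied by the other characters — most parsimoniously interpreted as homoplasy.
asymmetric ears: derived state '1' in Neoana only — an autapomorphy, so it tells us nothing about relationships among taxa.
Only Microites and Steninus show the derived state '1' for lateral line, supporting them as a clade.
Only Microites, Rhizilis, Stenella, Steninus, and Xiphops show the derived state '0' for nictitating membrane, supporting them as a clade.
compound eyes (derived state '1') is shared by all ingroup taxa — unites the whole ingroup.
Only Rhizilis and Stenella show the derived state '0' for wing venation reduced, supporting them as a clade.
Most parsimonious ingroup topology: ((((Stenella,Rhizilis),Xiphops),(Steninus,Microites)),Neoana).
Changes per character on this tree: caudal autotomy: 1; bioluminescent organ: 1; spiracle pair III lost: 2; asymmetric ears: 1; lateral line: 1; nictitating membrane: 1; compound eyes: 1; wing venation reduced: 1.
Total = 9.

9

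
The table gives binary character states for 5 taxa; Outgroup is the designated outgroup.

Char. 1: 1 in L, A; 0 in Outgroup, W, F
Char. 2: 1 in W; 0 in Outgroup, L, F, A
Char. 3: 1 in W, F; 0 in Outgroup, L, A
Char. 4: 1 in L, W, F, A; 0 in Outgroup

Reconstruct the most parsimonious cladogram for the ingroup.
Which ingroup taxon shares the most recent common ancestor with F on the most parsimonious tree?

The outgroup has state '0' for every character, so '1' is the derived state throughout.
Char. 1 (derived state '1') is shared by A and L — a synapomorphy uniting that clade.
Char. 2: derived state '1' in W only — an autapomorphy, so it tells us nothing about relationships among taxa.
Only F and W show the derived state '1' for Char. 3, supporting them as a clade.
Char. 4 (derived state '1') is shared by all ingroup taxa — unites the whole ingroup.
Most parsimonious ingroup topology: ((L,A),(W,F)).
F and W form a cherry on this tree, so they are sister taxa.

W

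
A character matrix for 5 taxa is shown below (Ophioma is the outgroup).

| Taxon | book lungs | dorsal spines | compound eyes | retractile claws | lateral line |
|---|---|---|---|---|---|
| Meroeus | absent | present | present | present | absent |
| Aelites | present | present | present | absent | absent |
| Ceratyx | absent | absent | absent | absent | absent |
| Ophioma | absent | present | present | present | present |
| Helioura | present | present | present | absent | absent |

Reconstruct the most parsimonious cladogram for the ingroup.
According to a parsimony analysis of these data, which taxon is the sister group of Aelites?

Helioura

Character polarity is set by the outgroup: the derived state is whichever differs from the outgroup's state, so for dorsal spines, compound eyes, retractile claws, lateral line the derived state is 'absent', and for the remaining characters it is 'present'.
book lungs (derived state 'present') is shared by Aelites and Helioura — a synapomorphy uniting that clade.
dorsal spines (derived state 'absent') is unique to Ceratyx (autapomorphy; uninformative for grouping).
compound eyes (derived state 'absent') is unique to Ceratyx (autapomorphy; uninformative for grouping).
retractile claws (derived state 'absent') is shared by Aelites, Ceratyx, and Helioura — a synapomorphy uniting that clade.
All ingroup taxa share the derived state 'absent' for lateral line; it defines the ingroup but does not resolve relationships within it.
Most parsimonious ingroup topology: (Meroeus,(Ceratyx,(Aelites,Helioura))).
Aelites and Helioura form a cherry on this tree, so they are sister taxa.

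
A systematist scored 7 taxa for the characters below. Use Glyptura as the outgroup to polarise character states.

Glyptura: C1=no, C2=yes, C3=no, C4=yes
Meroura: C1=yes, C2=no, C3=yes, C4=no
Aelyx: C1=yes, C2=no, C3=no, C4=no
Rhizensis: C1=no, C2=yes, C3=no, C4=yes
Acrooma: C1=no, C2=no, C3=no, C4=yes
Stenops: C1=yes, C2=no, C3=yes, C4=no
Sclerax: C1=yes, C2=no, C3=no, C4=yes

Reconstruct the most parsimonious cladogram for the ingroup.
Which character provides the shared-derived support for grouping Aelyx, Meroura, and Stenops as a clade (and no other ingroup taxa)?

Character polarity is set by the outgroup: the derived state is whichever differs from the outgroup's state, so for C2, C4 the derived state is 'no', and for the remaining characters it is 'yes'.
Only Aelyx, Meroura, Sclerax, and Stenops show the derived state 'yes' for C1, supporting them as a clade.
C2 (derived state 'no') is shared by Acrooma, Aelyx, Meroura, Sclerax, and Stenops — a synapomorphy uniting that clade.
Only Meroura and Stenops show the derived state 'yes' for C3, supporting them as a clade.
C4 (derived state 'no') is shared by Aelyx, Meroura, and Stenops — a synapomorphy uniting that clade.
Most parsimonious ingroup topology: (((Sclerax,(Aelyx,(Meroura,Stenops))),Acrooma),Rhizensis).
The clade {Aelyx, Meroura, Stenops} is supported by C4: its derived state 'no' occurs in exactly those taxa and in no other taxon (including the outgroup).

C4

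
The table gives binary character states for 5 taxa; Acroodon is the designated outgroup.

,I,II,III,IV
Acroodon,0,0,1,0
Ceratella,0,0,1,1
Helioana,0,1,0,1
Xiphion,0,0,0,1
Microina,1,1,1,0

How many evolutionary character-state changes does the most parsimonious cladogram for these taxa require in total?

Character polarity is set by the outgroup: the derived state is whichever differs from the outgroup's state, so for III the derived state is '0', and for the remaining characters it is '1'.
I (derived state '1') is unique to Microina (autapomorphy; uninformative for grouping).
II groups Helioana and Microina, which is incompatible with the clades supported by the remaining characters; treating it as convergent (homoplasy) costs fewer steps than any alternative tree.
Only Helioana and Xiphion show the derived state '0' for III, supporting them as a clade.
Only Ceratella, Helioana, and Xiphion show the derived state '1' for IV, supporting them as a clade.
Most parsimonious ingroup topology: ((Ceratella,(Helioana,Xiphion)),Microina).
Changes per character on this tree: I: 1; II: 2; III: 1; IV: 1.
Total = 5.

5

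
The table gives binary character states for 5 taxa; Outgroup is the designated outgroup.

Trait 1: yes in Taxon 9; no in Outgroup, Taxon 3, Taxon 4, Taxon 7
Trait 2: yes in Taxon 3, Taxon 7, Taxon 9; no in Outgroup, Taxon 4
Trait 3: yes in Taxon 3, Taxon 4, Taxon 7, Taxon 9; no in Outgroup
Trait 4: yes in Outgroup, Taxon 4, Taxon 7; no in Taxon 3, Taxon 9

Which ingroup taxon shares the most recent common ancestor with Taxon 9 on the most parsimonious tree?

Character polarity is set by the outgroup: the derived state is whichever differs from the outgroup's state, so for Trait 4 the derived state is 'no', and for the remaining characters it is 'yes'.
Trait 1: derived state 'yes' in Taxon 9 only — an autapomorphy, so it tells us nothing about relationships among taxa.
Trait 2 (derived state 'yes') is shared by Taxon 3, Taxon 7, and Taxon 9 — a synapomorphy uniting that clade.
Trait 3 (derived state 'yes') is shared by all ingroup taxa — unites the whole ingroup.
Trait 4 (derived state 'no') is shared by Taxon 3 and Taxon 9 — a synapomorphy uniting that clade.
Most parsimonious ingroup topology: (((Taxon 3,Taxon 9),Taxon 7),Taxon 4).
Taxon 9 and Taxon 3 form a cherry on this tree, so they are sister taxa.

Taxon 3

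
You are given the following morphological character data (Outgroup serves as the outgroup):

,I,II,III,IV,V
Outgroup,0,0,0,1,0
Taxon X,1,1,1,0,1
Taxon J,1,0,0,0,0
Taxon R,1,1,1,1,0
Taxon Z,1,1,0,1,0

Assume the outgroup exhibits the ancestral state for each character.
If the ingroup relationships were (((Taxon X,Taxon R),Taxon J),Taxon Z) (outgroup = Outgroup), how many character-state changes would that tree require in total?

7

Map each character onto (((Taxon X,Taxon R),Taxon J),Taxon Z) (rooted by Outgroup) and count the minimum state changes it requires (Fitch parsimony):
I: 1; II: 2; III: 1; IV: 2; V: 1.
Total tree length = 7.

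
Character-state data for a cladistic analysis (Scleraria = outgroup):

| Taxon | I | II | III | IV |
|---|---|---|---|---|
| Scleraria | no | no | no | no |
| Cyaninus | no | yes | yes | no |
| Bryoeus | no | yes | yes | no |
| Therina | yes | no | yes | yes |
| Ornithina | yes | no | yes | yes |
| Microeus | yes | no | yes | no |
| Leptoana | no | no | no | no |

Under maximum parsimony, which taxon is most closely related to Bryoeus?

Cyaninus

The outgroup has state 'no' for every character, so 'yes' is the derived state throughout.
Only Microeus, Ornithina, and Therina show the derived state 'yes' for I, supporting them as a clade.
Only Bryoeus and Cyaninus show the derived state 'yes' for II, supporting them as a clade.
III: derived state 'yes' in Bryoeus, Cyaninus, Microeus, Ornithina, and Therina only — synapomorphy for {Bryoeus, Cyaninus, Microeus, Ornithina, Therina}.
IV: derived state 'yes' in Ornithina and Therina only — synapomorphy for {Ornithina, Therina}.
Most parsimonious ingroup topology: (((Cyaninus,Bryoeus),((Therina,Ornithina),Microeus)),Leptoana).
Bryoeus and Cyaninus form a cherry on this tree, so they are sister taxa.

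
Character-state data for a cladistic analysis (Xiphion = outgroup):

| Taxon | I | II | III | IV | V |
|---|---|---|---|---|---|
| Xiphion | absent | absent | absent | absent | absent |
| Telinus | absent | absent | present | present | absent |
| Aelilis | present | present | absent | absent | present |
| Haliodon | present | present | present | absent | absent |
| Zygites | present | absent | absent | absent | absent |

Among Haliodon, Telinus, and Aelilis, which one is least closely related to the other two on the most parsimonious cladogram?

The outgroup has state 'absent' for every character, so 'present' is the derived state throughout.
I (derived state 'present') is shared by Aelilis, Haliodon, and Zygites — a synapomorphy uniting that clade.
II: derived state 'present' in Aelilis and Haliodon only — synapomorphy for {Aelilis, Haliodon}.
III groups Haliodon and Telinus, which is incompatible with the clades supported by the remaining characters; treating it as convergent (homoplasy) costs fewer steps than any alternative tree.
IV (derived state 'present') is unique to Telinus (autapomorphy; uninformative for grouping).
V (derived state 'present') is unique to Aelilis (autapomorphy; uninformative for grouping).
Most parsimonious ingroup topology: (Telinus,((Aelilis,Haliodon),Zygites)).
Haliodon and Aelilis share a more recent common ancestor with each other than either does with Telinus, so Telinus is the least closely related of the three.

Telinus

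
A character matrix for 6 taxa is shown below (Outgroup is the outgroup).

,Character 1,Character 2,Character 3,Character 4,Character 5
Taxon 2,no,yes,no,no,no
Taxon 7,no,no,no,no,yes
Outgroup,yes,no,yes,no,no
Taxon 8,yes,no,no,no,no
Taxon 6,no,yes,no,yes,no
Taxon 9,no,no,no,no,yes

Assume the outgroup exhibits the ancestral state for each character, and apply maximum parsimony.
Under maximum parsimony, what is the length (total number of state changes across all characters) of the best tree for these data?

5

Character polarity is set by the outgroup: the derived state is whichever differs from the outgroup's state, so for Character 1, Character 3 the derived state is 'no', and for the remaining characters it is 'yes'.
Character 1 (derived state 'no') is shared by Taxon 2, Taxon 6, Taxon 7, and Taxon 9 — a synapomorphy uniting that clade.
Character 2 (derived state 'yes') is shared by Taxon 2 and Taxon 6 — a synapomorphy uniting that clade.
Character 3 (derived state 'no') is shared by all ingroup taxa — unites the whole ingroup.
Character 4: derived state 'yes' in Taxon 6 only — an autapomorphy, so it tells us nothing about relationships among taxa.
Only Taxon 7 and Taxon 9 show the derived state 'yes' for Character 5, supporting them as a clade.
Most parsimonious ingroup topology: (((Taxon 9,Taxon 7),(Taxon 2,Taxon 6)),Taxon 8).
Changes per character on this tree: Character 1: 1; Character 2: 1; Character 3: 1; Character 4: 1; Character 5: 1.
Total = 5.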